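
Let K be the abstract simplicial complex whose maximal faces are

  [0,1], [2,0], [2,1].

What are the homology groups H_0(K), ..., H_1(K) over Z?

H_0 ≅ Z,  H_1 ≅ Z.

We work with the vertex ordering 0 < 1 < 2. The simplices of K, each written with vertices in increasing order, are:

  0-simplices (3): [0], [1], [2]
  1-simplices (3): [0,1], [0,2], [1,2]

Hence C_0 ≅ Z^3, C_1 ≅ Z^3.

The boundary map ∂_1: C_1 → C_0 is given by ∂[p,q] = [q] − [p].
The resulting 3×3 matrix has rank 2, and its Smith normal form has invariant factors (1,1).

Now H_k = ker ∂_k / im ∂_{k+1}, so:

  H_0: rank C_0 − rank ∂_1 = 3 − 2 = 1, and the invariant factors of ∂_1 are all 1, so H_0 = Z.
  H_1: rank ker ∂_1 − rank ∂_2 = (3 − 2) − 0 = 1, and there is no ∂_2, so H_1 = Z.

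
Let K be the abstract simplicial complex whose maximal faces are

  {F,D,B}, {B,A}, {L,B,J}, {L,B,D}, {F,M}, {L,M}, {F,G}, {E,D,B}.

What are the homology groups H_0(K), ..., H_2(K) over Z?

Fix the vertex order A < B < D < E < F < G < J < L < M and write every simplex with vertices in increasing order. Then dim K = 2 and the simplices of K are:

  0-simplices (9): A, B, D, E, F, G, J, L, M
  1-simplices (13): AB, BD, BE, BF, BJ, BL, DE, DF, DL, FG, FM, JL, LM
  2-simplices (4): BDE, BDF, BDL, BJL

so the chain groups are C_0 ≅ Z^9, C_1 ≅ Z^13, C_2 ≅ Z^4.

∂_1: C_1 → C_0 sends each edge [p,q] (with p < q) to q − p.
The resulting 9×13 matrix has rank 8, and its Smith normal form has invariant factors (1,1,1,1,1,1,1,1).

Boundary ∂_2: C_2 → C_1 maps a triangle to the signed sum of its edges. For instance
  ∂BDF = DF − BF + BD,
  ∂BJL = JL − BL + BJ.
As a 13×4 matrix over Z this has rank 4, with invariant factors (1,1,1,1).

Computing H_k = (kernel of ∂_k) / (image of ∂_{k+1}):

  H_0: rank C_0 − rank ∂_1 = 9 − 8 = 1, and the invariant factors of ∂_1 are all 1, so H_0 ≅ Z.
  H_1: rank ker ∂_1 − rank ∂_2 = (13 − 8) − 4 = 1, and the invariant factors of ∂_2 are all 1, so H_1 ≅ Z.
  H_2: rank ker ∂_2 − rank ∂_3 = (4 − 4) − 0 = 0, and there is no ∂_3, so H_2 ≅ 0.

As a check, the Euler characteristic is 9 − 13 + 4 = 0, which agrees with 1 − 1 + 0 = 0.

H_0 = Z,  H_1 = Z,  H_2 = 0.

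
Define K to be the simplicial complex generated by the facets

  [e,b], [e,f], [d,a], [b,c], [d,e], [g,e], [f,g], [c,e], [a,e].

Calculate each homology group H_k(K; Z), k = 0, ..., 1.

H_0 = Z,  H_1 = Z^3.

We work with the vertex ordering a < b < c < d < e < f < g. The simplices of K, each written with vertices in increasing order, are:

  0-simplices (7): a, b, c, d, e, f, g
  1-simplices (9): ad, ae, bc, be, ce, de, ef, eg, fg

so the chain groups are C_0 ≅ Z^7, C_1 ≅ Z^9.

Boundary ∂_1: C_1 → C_0 is given by ∂[p,q] = [q] − [p].
This gives a 7×9 integer matrix of rank 6; reducing to Smith normal form yields diagonal entries (1,1,1,1,1,1).

Computing H_k = (kernel of ∂_k) / (image of ∂_{k+1}):

  H_0: rank C_0 − rank ∂_1 = 7 − 6 = 1, and the invariant factors of ∂_1 are all 1, so H_0 = Z.
  H_1: rank ker ∂_1 − rank ∂_2 = (9 − 6) − 0 = 3, and there is no ∂_2, so H_1 = Z^3.

(K is a triangulation of a wedge of 3 circles.)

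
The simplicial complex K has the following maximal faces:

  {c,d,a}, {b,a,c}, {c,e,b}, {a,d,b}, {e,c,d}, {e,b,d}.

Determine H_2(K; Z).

H_2 = Z.

Order the vertices as a < b < c < d < e. Listing each simplex with vertices in this order, K has dimension 2 with simplices:

  0-simplices (5): a, b, c, d, e
  1-simplices (9): ab, ac, ad, bc, bd, be, cd, ce, de
  2-simplices (6): abc, abd, acd, bce, bde, cde

giving chain groups C_0 ≅ Z^5, C_1 ≅ Z^9, C_2 ≅ Z^6.

The boundary map ∂_1: C_1 → C_0 is given by ∂[p,q] = [q] − [p].
This gives a 5×9 integer matrix of rank 4; reducing to Smith normal form yields diagonal entries (1,1,1,1).

∂_2: C_2 → C_1 acts by ∂[p,q,r] = [q,r] − [p,r] + [p,q]. For instance
  ∂acd = cd − ad + ac,
  ∂cde = de − ce + cd.
As a 9×6 matrix over Z this has rank 5, with invariant factors (1,1,1,1,1).

Computing H_k = (kernel of ∂_k) / (image of ∂_{k+1}):

  H_2: rank ker ∂_2 − rank ∂_3 = (6 − 5) − 0 = 1, and there is no ∂_3, so H_2 = Z.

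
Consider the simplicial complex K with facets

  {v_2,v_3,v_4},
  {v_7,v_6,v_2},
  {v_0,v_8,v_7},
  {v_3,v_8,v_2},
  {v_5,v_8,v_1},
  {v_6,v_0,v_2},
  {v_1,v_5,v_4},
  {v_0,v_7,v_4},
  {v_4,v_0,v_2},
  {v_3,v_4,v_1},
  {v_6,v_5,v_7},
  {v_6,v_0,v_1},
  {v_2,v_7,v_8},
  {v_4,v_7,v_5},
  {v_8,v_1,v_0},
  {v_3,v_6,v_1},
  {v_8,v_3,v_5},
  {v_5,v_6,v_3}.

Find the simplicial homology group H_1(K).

We work with the vertex ordering v_0 < v_1 < v_2 < v_3 < v_4 < v_5 < v_6 < v_7 < v_8. The simplices of K, each written with vertices in increasing order, are:

  0-simplices (9): [v_0], [v_1], [v_2], [v_3], [v_4], [v_5], [v_6], [v_7], [v_8]
  1-simplices (27): (27 of them)
  2-simplices (18): (18 of them)

giving chain groups C_0 ≅ Z^9, C_1 ≅ Z^27, C_2 ≅ Z^18.

The boundary map ∂_1: C_1 → C_0 maps an edge to its endpoints' difference, ∂[p,q] = q − p.
The 9×27 boundary matrix has rank 8 and Smith normal form diag(1,1,1,1,1,1,1,1).

The boundary map ∂_2: C_2 → C_1 maps a triangle to the signed sum of its edges. For instance
  ∂[v_2,v_3,v_4] = [v_3,v_4] − [v_2,v_4] + [v_2,v_3],
  ∂[v_0,v_7,v_8] = [v_7,v_8] − [v_0,v_8] + [v_0,v_7].
The resulting 27×18 matrix has rank 18, and its Smith normal form has invariant factors (1,1,1,1,1,1,1,1,1,1,1,1,1,1,1,1,1,2).

Computing H_k = (kernel of ∂_k) / (image of ∂_{k+1}):

  H_1: rank ker ∂_1 − rank ∂_2 = (27 − 8) − 18 = 1, and ∂_2 has invariant factor 2 > 1, so H_1 = Z ⊕ Z/2.

(K is a triangulation of the Klein bottle.)

H_1 = Z ⊕ Z/2.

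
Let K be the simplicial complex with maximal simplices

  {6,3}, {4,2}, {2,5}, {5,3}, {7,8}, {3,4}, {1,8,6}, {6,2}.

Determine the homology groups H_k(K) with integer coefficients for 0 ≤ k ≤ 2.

H_0 ≅ Z,  H_1 ≅ Z^2,  H_2 = 0.

Fix the vertex order 1 < 2 < 3 < 4 < 5 < 6 < 7 < 8 and write every simplex with vertices in increasing order. Then dim K = 2 and the simplices of K are:

  0-simplices (8): [1], [2], [3], [4], [5], [6], [7], [8]
  1-simplices (10): [1,6], [1,8], [2,4], [2,5], [2,6], [3,4], [3,5], [3,6], [6,8], [7,8]
  2-simplices (1): [1,6,8]

Hence C_0 ≅ Z^8, C_1 ≅ Z^10, C_2 ≅ Z^1.

∂_1: C_1 → C_0 is given by ∂[p,q] = [q] − [p]. For instance
  ∂[6,8] = [8] − [6].
The resulting 8×10 matrix has rank 7, and its Smith normal form has invariant factors (1,1,1,1,1,1,1).

∂_2: C_2 → C_1 maps a triangle to the signed sum of its edges. For instance
  ∂[1,6,8] = [6,8] − [1,8] + [1,6].
The 10×1 boundary matrix has rank 1 and Smith normal form diag(1).

From H_k ≅ ker(∂_k) / im(∂_{k+1}) we obtain:

  H_0: rank C_0 − rank ∂_1 = 8 − 7 = 1, and the invariant factors of ∂_1 are all 1, so H_0 ≅ Z.
  H_1: rank ker ∂_1 − rank ∂_2 = (10 − 7) − 1 = 2, and the invariant factors of ∂_2 are all 1, so H_1 ≅ Z^2.
  H_2: rank ker ∂_2 − rank ∂_3 = (1 − 1) − 0 = 0, and there is no ∂_3, so H_2 ≅ 0.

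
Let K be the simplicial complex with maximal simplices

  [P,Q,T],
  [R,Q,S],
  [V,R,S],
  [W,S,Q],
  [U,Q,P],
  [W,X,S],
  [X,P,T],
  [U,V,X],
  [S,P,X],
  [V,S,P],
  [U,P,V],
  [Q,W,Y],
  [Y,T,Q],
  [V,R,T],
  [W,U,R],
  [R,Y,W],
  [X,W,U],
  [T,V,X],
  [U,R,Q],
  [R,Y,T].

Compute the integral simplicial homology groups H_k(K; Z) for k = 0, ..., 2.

Take the total order P < Q < R < S < T < U < V < W < X < Y on the vertex set. Then K (dimension 2) consists of the simplices:

  0-simplices (10): P, Q, R, S, T, U, V, W, X, Y
  1-simplices (30): PQ, PS, PT, PU, PV, PX, QR, QS, QT, QU, QW, QY, RS, RT, RU, RV, RW, RY, SV, SW, SX, TV, TX, TY, UV, UW, UX, VX, WX, WY
  2-simplices (20): PQT, PQU, PSV, PSX, PTX, PUV, QRS, QRU, QSW, QTY, QWY, RSV, RTV, RTY, RUW, RWY, SWX, TVX, UVX, UWX

Hence C_0 ≅ Z^10, C_1 ≅ Z^30, C_2 ≅ Z^20.

Boundary ∂_1: C_1 → C_0 maps an edge to its endpoints' difference, ∂[p,q] = q − p. For instance
  ∂QY = Y − Q.
As a 10×30 matrix over Z this has rank 9, with invariant factors (1,1,1,1,1,1,1,1,1).

The boundary map ∂_2: C_2 → C_1 maps a triangle to the signed sum of its edges. For instance
  ∂PQU = QU − PU + PQ,
  ∂RWY = WY − RY + RW.
The 30×20 boundary matrix has rank 20 and Smith normal form diag(1,1,1,1,1,1,1,1,1,1,1,1,1,1,1,1,1,1,1,2).

Reading off H_k = ker ∂_k / im ∂_{k+1}:

  H_0: rank C_0 − rank ∂_1 = 10 − 9 = 1, and the invariant factors of ∂_1 are all 1, so H_0 = Z.
  H_1: rank ker ∂_1 − rank ∂_2 = (30 − 9) − 20 = 1, and ∂_2 has invariant factor 2 > 1, so H_1 = Z ⊕ Z_2.
  H_2: rank ker ∂_2 − rank ∂_3 = (20 − 20) − 0 = 0, and there is no ∂_3, so H_2 = 0.

H_0 ≅ Z,  H_1 ≅ Z ⊕ Z_2,  H_2 = 0.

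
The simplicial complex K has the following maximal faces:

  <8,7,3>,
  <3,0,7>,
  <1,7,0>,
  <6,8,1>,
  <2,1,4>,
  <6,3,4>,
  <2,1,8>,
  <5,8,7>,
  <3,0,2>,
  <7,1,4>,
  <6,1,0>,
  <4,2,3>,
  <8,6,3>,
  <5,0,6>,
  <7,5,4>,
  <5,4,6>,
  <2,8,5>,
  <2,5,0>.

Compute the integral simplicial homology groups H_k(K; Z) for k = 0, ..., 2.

H_0 = Z,  H_1 = Z^2,  H_2 = Z.

Fix the vertex order 0 < 1 < 2 < 3 < 4 < 5 < 6 < 7 < 8 and write every simplex with vertices in increasing order. Then dim K = 2 and the simplices of K are:

  0-simplices (9): [0], [1], [2], [3], [4], [5], [6], [7], [8]
  1-simplices (27): (27 of them)
  2-simplices (18): [0,1,6], [0,1,7], [0,2,3], [0,2,5], [0,3,7], [0,5,6], [1,2,4], [1,2,8], [1,4,7], [1,6,8], [2,3,4], [2,5,8], [3,4,6], [3,6,8], [3,7,8], [4,5,6], [4,5,7], [5,7,8]

giving chain groups C_0 ≅ Z^9, C_1 ≅ Z^27, C_2 ≅ Z^18.

The boundary map ∂_1: C_1 → C_0 sends each edge [p,q] (with p < q) to q − p.
This gives a 9×27 integer matrix of rank 8; reducing to Smith normal form yields diagonal entries (1,1,1,1,1,1,1,1).

∂_2: C_2 → C_1 acts by ∂[p,q,r] = [q,r] − [p,r] + [p,q]. For instance
  ∂[3,4,6] = [4,6] − [3,6] + [3,4],
  ∂[1,4,7] = [4,7] − [1,7] + [1,4].
This gives a 27×18 integer matrix of rank 17; reducing to Smith normal form yields diagonal entries (1,1,1,1,1,1,1,1,1,1,1,1,1,1,1,1,1).

From H_k ≅ ker(∂_k) / im(∂_{k+1}) we obtain:

  H_0: rank C_0 − rank ∂_1 = 9 − 8 = 1, and the invariant factors of ∂_1 are all 1, so H_0 = Z.
  H_1: rank ker ∂_1 − rank ∂_2 = (27 − 8) − 17 = 2, and the invariant factors of ∂_2 are all 1, so H_1 = Z^2.
  H_2: rank ker ∂_2 − rank ∂_3 = (18 − 17) − 0 = 1, and there is no ∂_3, so H_2 = Z.

As a check, the Euler characteristic is 9 − 27 + 18 = 0, which agrees with 1 − 2 + 1 = 0.
(K is a triangulation of the torus T^2.)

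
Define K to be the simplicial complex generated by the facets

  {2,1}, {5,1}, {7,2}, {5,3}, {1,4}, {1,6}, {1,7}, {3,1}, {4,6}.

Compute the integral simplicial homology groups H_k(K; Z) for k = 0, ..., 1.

H_0 ≅ Z,  H_1 ≅ Z^3.

K has 7 vertices, 9 edges.
rank ∂_0 = 0, rank ∂_1 = 6 ⇒ b_0 = 7 − 0 − 6 = 1; all invariant factors of ∂_1 are 1 so no torsion. So H_0 ≅ Z.
rank ∂_1 = 6, rank ∂_2 = 0 ⇒ b_1 = 9 − 6 − 0 = 3. So H_1 ≅ Z^3.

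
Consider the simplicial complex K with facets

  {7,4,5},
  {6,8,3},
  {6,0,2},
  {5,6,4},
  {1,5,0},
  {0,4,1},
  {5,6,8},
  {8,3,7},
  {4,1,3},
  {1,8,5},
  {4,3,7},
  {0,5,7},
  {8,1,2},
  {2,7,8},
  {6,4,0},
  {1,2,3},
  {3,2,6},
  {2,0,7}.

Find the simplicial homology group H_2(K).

Fix the vertex order 0 < 1 < 2 < 3 < 4 < 5 < 6 < 7 < 8 and write every simplex with vertices in increasing order. Then dim K = 2 and the simplices of K are:

  0-simplices (9): [0], [1], [2], [3], [4], [5], [6], [7], [8]
  1-simplices (27): (27 of them)
  2-simplices (18): [0,1,4], [0,1,5], [0,2,6], [0,2,7], [0,4,6], [0,5,7], [1,2,3], [1,2,8], [1,3,4], [1,5,8], [2,3,6], [2,7,8], [3,4,7], [3,6,8], [3,7,8], [4,5,6], [4,5,7], [5,6,8]

giving chain groups C_0 ≅ Z^9, C_1 ≅ Z^27, C_2 ≅ Z^18.

The boundary map ∂_1: C_1 → C_0 sends each edge [p,q] (with p < q) to q − p. For instance
  ∂[0,4] = [4] − [0].
The 9×27 boundary matrix has rank 8 and Smith normal form diag(1,1,1,1,1,1,1,1).

The boundary map ∂_2: C_2 → C_1 acts by ∂[p,q,r] = [q,r] − [p,r] + [p,q]. For instance
  ∂[0,5,7] = [5,7] − [0,7] + [0,5],
  ∂[5,6,8] = [6,8] − [5,8] + [5,6].
As a 27×18 matrix over Z this has rank 18, with invariant factors (1,1,1,1,1,1,1,1,1,1,1,1,1,1,1,1,1,2).

Computing H_k = (kernel of ∂_k) / (image of ∂_{k+1}):

  H_2: rank ker ∂_2 − rank ∂_3 = (18 − 18) − 0 = 0, and there is no ∂_3, so H_2 ≅ 0.

H_2 ≅ 0.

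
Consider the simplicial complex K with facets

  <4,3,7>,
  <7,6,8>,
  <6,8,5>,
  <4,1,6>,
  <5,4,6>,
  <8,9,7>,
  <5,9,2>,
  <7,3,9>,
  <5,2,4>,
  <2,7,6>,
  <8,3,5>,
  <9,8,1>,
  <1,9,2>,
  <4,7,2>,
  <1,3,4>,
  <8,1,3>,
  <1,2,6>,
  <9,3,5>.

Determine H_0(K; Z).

We work with the vertex ordering 1 < 2 < 3 < 4 < 5 < 6 < 7 < 8 < 9. The simplices of K, each written with vertices in increasing order, are:

  0-simplices (9): [1], [2], [3], [4], [5], [6], [7], [8], [9]
  1-simplices (27): (27 of them)
  2-simplices (18): [1,2,6], [1,2,9], [1,3,4], [1,3,8], [1,4,6], [1,8,9], [2,4,5], [2,4,7], [2,5,9], [2,6,7], [3,4,7], [3,5,8], [3,5,9], [3,7,9], [4,5,6], [5,6,8], [6,7,8], [7,8,9]

so the chain groups are C_0 ≅ Z^9, C_1 ≅ Z^27, C_2 ≅ Z^18.

∂_1: C_1 → C_0 maps an edge to its endpoints' difference, ∂[p,q] = q − p. For instance
  ∂[3,9] = [9] − [3].
As a 9×27 matrix over Z this has rank 8, with invariant factors (1,1,1,1,1,1,1,1).

The boundary map ∂_2: C_2 → C_1 acts by ∂[p,q,r] = [q,r] − [p,r] + [p,q]. For instance
  ∂[2,4,5] = [4,5] − [2,5] + [2,4],
  ∂[1,2,9] = [2,9] − [1,9] + [1,2].
The resulting 27×18 matrix has rank 18, and its Smith normal form has invariant factors (1,1,1,1,1,1,1,1,1,1,1,1,1,1,1,1,1,2).

Computing H_k = (kernel of ∂_k) / (image of ∂_{k+1}):

  H_0: rank C_0 − rank ∂_1 = 9 − 8 = 1, and the invariant factors of ∂_1 are all 1, so H_0 = Z.

H_0 = Z.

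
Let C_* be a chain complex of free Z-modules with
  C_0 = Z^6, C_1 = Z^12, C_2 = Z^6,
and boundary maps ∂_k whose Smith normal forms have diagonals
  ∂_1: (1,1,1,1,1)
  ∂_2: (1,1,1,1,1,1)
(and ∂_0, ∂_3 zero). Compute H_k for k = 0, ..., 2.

H_0: b_0 = 6 − 0 − 5 = 1; torsion from ∂_1 factors > 1: none. So H_0 ≅ Z.
H_1: b_1 = 12 − 5 − 6 = 1; torsion from ∂_2 factors > 1: none. So H_1 ≅ Z.
H_2: b_2 = 6 − 6 − 0 = 0; torsion from ∂_3 factors > 1: none. So H_2 ≅ 0.

H_0 ≅ Z,  H_1 ≅ Z,  H_2 = 0.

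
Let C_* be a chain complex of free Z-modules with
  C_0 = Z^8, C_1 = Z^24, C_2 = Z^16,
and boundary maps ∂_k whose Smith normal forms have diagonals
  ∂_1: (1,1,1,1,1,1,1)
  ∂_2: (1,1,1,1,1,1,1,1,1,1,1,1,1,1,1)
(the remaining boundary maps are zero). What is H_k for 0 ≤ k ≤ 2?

H_0: b_0 = 8 − 0 − 7 = 1; torsion from ∂_1 factors > 1: none. So H_0 = Z.
H_1: b_1 = 24 − 7 − 15 = 2; torsion from ∂_2 factors > 1: none. So H_1 = Z^2.
H_2: b_2 = 16 − 15 − 0 = 1; torsion from ∂_3 factors > 1: none. So H_2 = Z.

H_0 = Z,  H_1 = Z^2,  H_2 = Z.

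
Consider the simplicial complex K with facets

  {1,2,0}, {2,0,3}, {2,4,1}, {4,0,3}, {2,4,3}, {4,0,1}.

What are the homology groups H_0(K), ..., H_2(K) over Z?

H_0 = Z,  H_1 = 0,  H_2 = Z.

We work with the vertex ordering 0 < 1 < 2 < 3 < 4. The simplices of K, each written with vertices in increasing order, are:

  0-simplices (5): [0], [1], [2], [3], [4]
  1-simplices (9): [0,1], [0,2], [0,3], [0,4], [1,2], [1,4], [2,3], [2,4], [3,4]
  2-simplices (6): [0,1,2], [0,1,4], [0,2,3], [0,3,4], [1,2,4], [2,3,4]

Hence C_0 ≅ Z^5, C_1 ≅ Z^9, C_2 ≅ Z^6.

The boundary map ∂_1: C_1 → C_0 maps an edge to its endpoints' difference, ∂[p,q] = q − p. For instance
  ∂[3,4] = [4] − [3].
As a 5×9 matrix over Z this has rank 4, with invariant factors (1,1,1,1).

∂_2: C_2 → C_1 sends each 2-simplex [p,q,r] to [q,r] − [p,r] + [p,q]. For instance
  ∂[0,1,2] = [1,2] − [0,2] + [0,1],
  ∂[2,3,4] = [3,4] − [2,4] + [2,3].
The 9×6 boundary matrix has rank 5 and Smith normal form diag(1,1,1,1,1).

Computing H_k = (kernel of ∂_k) / (image of ∂_{k+1}):

  H_0: rank C_0 − rank ∂_1 = 5 − 4 = 1, and the invariant factors of ∂_1 are all 1, so H_0 = Z.
  H_1: rank ker ∂_1 − rank ∂_2 = (9 − 4) − 5 = 0, and the invariant factors of ∂_2 are all 1, so H_1 = 0.
  H_2: rank ker ∂_2 − rank ∂_3 = (6 − 5) − 0 = 1, and there is no ∂_3, so H_2 = Z.

(K is a triangulation of the 2-sphere S^2.)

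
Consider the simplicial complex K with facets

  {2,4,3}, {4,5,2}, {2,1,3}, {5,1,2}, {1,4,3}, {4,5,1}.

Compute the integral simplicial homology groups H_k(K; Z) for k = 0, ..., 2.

Fix the vertex order 1 < 2 < 3 < 4 < 5 and write every simplex with vertices in increasing order. Then dim K = 2 and the simplices of K are:

  0-simplices (5): [1], [2], [3], [4], [5]
  1-simplices (9): [1,2], [1,3], [1,4], [1,5], [2,3], [2,4], [2,5], [3,4], [4,5]
  2-simplices (6): [1,2,3], [1,2,5], [1,3,4], [1,4,5], [2,3,4], [2,4,5]

Hence C_0 ≅ Z^5, C_1 ≅ Z^9, C_2 ≅ Z^6.

Boundary ∂_1: C_1 → C_0 is given by ∂[p,q] = [q] − [p].
The resulting 5×9 matrix has rank 4, and its Smith normal form has invariant factors (1,1,1,1).

The boundary map ∂_2: C_2 → C_1 sends each 2-simplex [p,q,r] to [q,r] − [p,r] + [p,q]. For instance
  ∂[1,2,3] = [2,3] − [1,3] + [1,2],
  ∂[2,4,5] = [4,5] − [2,5] + [2,4].
As a 9×6 matrix over Z this has rank 5, with invariant factors (1,1,1,1,1).

Now H_k = ker ∂_k / im ∂_{k+1}, so:

  H_0: rank C_0 − rank ∂_1 = 5 − 4 = 1, and the invariant factors of ∂_1 are all 1, so H_0 ≅ Z.
  H_1: rank ker ∂_1 − rank ∂_2 = (9 − 4) − 5 = 0, and the invariant factors of ∂_2 are all 1, so H_1 ≅ 0.
  H_2: rank ker ∂_2 − rank ∂_3 = (6 − 5) − 0 = 1, and there is no ∂_3, so H_2 ≅ Z.

As a check, the Euler characteristic is 5 − 9 + 6 = 2, which agrees with 1 − 0 + 1 = 2.
(K is a triangulation of the 2-sphere S^2.)

H_0 ≅ Z,  H_1 = 0,  H_2 ≅ Z.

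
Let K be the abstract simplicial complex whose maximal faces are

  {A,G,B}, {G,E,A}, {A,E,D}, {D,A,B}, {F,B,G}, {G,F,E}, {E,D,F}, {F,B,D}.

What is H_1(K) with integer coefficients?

H_1 ≅ 0.

Order the vertices as A < B < D < E < F < G. Listing each simplex with vertices in this order, K has dimension 2 with simplices:

  0-simplices (6): A, B, D, E, F, G
  1-simplices (12): AB, AD, AE, AG, BD, BF, BG, DE, DF, EF, EG, FG
  2-simplices (8): ABD, ABG, ADE, AEG, BDF, BFG, DEF, EFG

giving chain groups C_0 ≅ Z^6, C_1 ≅ Z^12, C_2 ≅ Z^8.

The boundary map ∂_1: C_1 → C_0 sends each edge [p,q] (with p < q) to q − p. For instance
  ∂AG = G − A.
The resulting 6×12 matrix has rank 5, and its Smith normal form has invariant factors (1,1,1,1,1).

The boundary map ∂_2: C_2 → C_1 acts by ∂[p,q,r] = [q,r] − [p,r] + [p,q]. For instance
  ∂DEF = EF − DF + DE,
  ∂EFG = FG − EG + EF.
This gives a 12×8 integer matrix of rank 7; reducing to Smith normal form yields diagonal entries (1,1,1,1,1,1,1).

Now H_k = ker ∂_k / im ∂_{k+1}, so:

  H_1: rank ker ∂_1 − rank ∂_2 = (12 − 5) − 7 = 0, and the invariant factors of ∂_2 are all 1, so H_1 = 0.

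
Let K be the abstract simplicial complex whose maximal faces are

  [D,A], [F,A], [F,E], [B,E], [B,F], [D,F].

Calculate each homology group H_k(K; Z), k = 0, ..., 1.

Take the total order A < B < D < E < F on the vertex set. Then K (dimension 1) consists of the simplices:

  0-simplices (5): A, B, D, E, F
  1-simplices (6): AD, AF, BE, BF, DF, EF

Hence C_0 ≅ Z^5, C_1 ≅ Z^6.

∂_1: C_1 → C_0 is given by ∂[p,q] = [q] − [p].
This gives a 5×6 integer matrix of rank 4; reducing to Smith normal form yields diagonal entries (1,1,1,1).

Reading off H_k = ker ∂_k / im ∂_{k+1}:

  H_0: rank C_0 − rank ∂_1 = 5 − 4 = 1, and the invariant factors of ∂_1 are all 1, so H_0 ≅ Z.
  H_1: rank ker ∂_1 − rank ∂_2 = (6 − 4) − 0 = 2, and there is no ∂_2, so H_1 ≅ Z^2.

H_0 = Z,  H_1 = Z^2.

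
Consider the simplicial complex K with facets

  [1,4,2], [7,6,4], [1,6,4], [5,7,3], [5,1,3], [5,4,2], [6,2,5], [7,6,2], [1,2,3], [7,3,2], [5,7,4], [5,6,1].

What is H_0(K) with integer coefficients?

H_0 ≅ Z.

Order the vertices as 1 < 2 < 3 < 4 < 5 < 6 < 7. Listing each simplex with vertices in this order, K has dimension 2 with simplices:

  0-simplices (7): [1], [2], [3], [4], [5], [6], [7]
  1-simplices (18): [1,2], [1,3], [1,4], [1,5], [1,6], [2,3], [2,4], [2,5], [2,6], [2,7], [3,5], [3,7], [4,5], [4,6], [4,7], [5,6], [5,7], [6,7]
  2-simplices (12): [1,2,3], [1,2,4], [1,3,5], [1,4,6], [1,5,6], [2,3,7], [2,4,5], [2,5,6], [2,6,7], [3,5,7], [4,5,7], [4,6,7]

giving chain groups C_0 ≅ Z^7, C_1 ≅ Z^18, C_2 ≅ Z^12.

Boundary ∂_1: C_1 → C_0 sends each edge [p,q] (with p < q) to q − p. For instance
  ∂[3,7] = [7] − [3].
This gives a 7×18 integer matrix of rank 6; reducing to Smith normal form yields diagonal entries (1,1,1,1,1,1).

The boundary map ∂_2: C_2 → C_1 maps a triangle to the signed sum of its edges. For instance
  ∂[1,4,6] = [4,6] − [1,6] + [1,4],
  ∂[2,5,6] = [5,6] − [2,6] + [2,5].
As a 18×12 matrix over Z this has rank 12, with invariant factors (1,1,1,1,1,1,1,1,1,1,1,2).

Now H_k = ker ∂_k / im ∂_{k+1}, so:

  H_0: rank C_0 − rank ∂_1 = 7 − 6 = 1, and the invariant factors of ∂_1 are all 1, so H_0 = Z.

(K is a triangulation of the real projective plane RP^2.)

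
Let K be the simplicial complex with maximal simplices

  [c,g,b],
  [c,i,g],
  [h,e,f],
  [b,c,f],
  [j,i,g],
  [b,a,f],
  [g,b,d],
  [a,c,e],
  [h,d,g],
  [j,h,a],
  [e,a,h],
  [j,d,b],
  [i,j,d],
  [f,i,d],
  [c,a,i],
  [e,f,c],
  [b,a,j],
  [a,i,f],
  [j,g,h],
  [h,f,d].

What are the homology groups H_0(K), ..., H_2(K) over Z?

H_0 = Z,  H_1 = Z ⊕ Z_2,  H_2 = 0.

Take the total order a < b < c < d < e < f < g < h < i < j on the vertex set. Then K (dimension 2) consists of the simplices:

  0-simplices (10): a, b, c, d, e, f, g, h, i, j
  1-simplices (30): ab, ac, ae, af, ah, ai, aj, bc, bd, bf, bg, bj, ce, cf, cg, ci, df, dg, dh, di, dj, ef, eh, fh, fi, gh, gi, gj, hj, ij
  2-simplices (20): abf, abj, ace, aci, aeh, afi, ahj, bcf, bcg, bdg, bdj, cef, cgi, dfh, dfi, dgh, dij, efh, ghj, gij

Hence C_0 ≅ Z^10, C_1 ≅ Z^30, C_2 ≅ Z^20.

The boundary map ∂_1: C_1 → C_0 sends each edge [p,q] (with p < q) to q − p. For instance
  ∂ah = h − a.
The 10×30 boundary matrix has rank 9 and Smith normal form diag(1,1,1,1,1,1,1,1,1).

∂_2: C_2 → C_1 sends each 2-simplex [p,q,r] to [q,r] − [p,r] + [p,q]. For instance
  ∂bdg = dg − bg + bd,
  ∂abj = bj − aj + ab.
This gives a 30×20 integer matrix of rank 20; reducing to Smith normal form yields diagonal entries (1,1,1,1,1,1,1,1,1,1,1,1,1,1,1,1,1,1,1,2).

Now H_k = ker ∂_k / im ∂_{k+1}, so:

  H_0: rank C_0 − rank ∂_1 = 10 − 9 = 1, and the invariant factors of ∂_1 are all 1, so H_0 = Z.
  H_1: rank ker ∂_1 − rank ∂_2 = (30 − 9) − 20 = 1, and ∂_2 has invariant factor 2 > 1, so H_1 = Z ⊕ Z_2.
  H_2: rank ker ∂_2 − rank ∂_3 = (20 − 20) − 0 = 0, and there is no ∂_3, so H_2 = 0.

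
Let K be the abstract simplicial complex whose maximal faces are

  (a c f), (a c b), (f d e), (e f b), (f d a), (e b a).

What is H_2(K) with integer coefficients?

H_2 = 0.

We work with the vertex ordering a < b < c < d < e < f. The simplices of K, each written with vertices in increasing order, are:

  0-simplices (6): a, b, c, d, e, f
  1-simplices (12): ab, ac, ad, ae, af, bc, be, bf, cf, de, df, ef
  2-simplices (6): abc, abe, acf, adf, bef, def

giving chain groups C_0 ≅ Z^6, C_1 ≅ Z^12, C_2 ≅ Z^6.

The boundary map ∂_1: C_1 → C_0 sends each edge [p,q] (with p < q) to q − p. For instance
  ∂ef = f − e.
This gives a 6×12 integer matrix of rank 5; reducing to Smith normal form yields diagonal entries (1,1,1,1,1).

∂_2: C_2 → C_1 acts by ∂[p,q,r] = [q,r] − [p,r] + [p,q]. For instance
  ∂abc = bc − ac + ab,
  ∂bef = ef − bf + be.
This gives a 12×6 integer matrix of rank 6; reducing to Smith normal form yields diagonal entries (1,1,1,1,1,1).

Reading off H_k = ker ∂_k / im ∂_{k+1}:

  H_2: rank ker ∂_2 − rank ∂_3 = (6 − 6) − 0 = 0, and there is no ∂_3, so H_2 = 0.

(K is a triangulation of the cylinder S^1 x I.)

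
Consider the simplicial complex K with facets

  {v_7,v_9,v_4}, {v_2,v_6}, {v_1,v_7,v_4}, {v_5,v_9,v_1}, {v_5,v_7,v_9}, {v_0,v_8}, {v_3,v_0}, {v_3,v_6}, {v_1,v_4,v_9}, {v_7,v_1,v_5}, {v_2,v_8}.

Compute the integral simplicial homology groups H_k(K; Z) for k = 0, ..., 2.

Take the total order v_0 < v_1 < v_2 < v_3 < v_4 < v_5 < v_6 < v_7 < v_8 < v_9 on the vertex set. Then K (dimension 2) consists of the simplices:

  0-simplices (10): [v_0], [v_1], [v_2], [v_3], [v_4], [v_5], [v_6], [v_7], [v_8], [v_9]
  1-simplices (14): [v_0,v_3], [v_0,v_8], [v_1,v_4], [v_1,v_5], [v_1,v_7], [v_1,v_9], [v_2,v_6], [v_2,v_8], [v_3,v_6], [v_4,v_7], [v_4,v_9], [v_5,v_7], [v_5,v_9], [v_7,v_9]
  2-simplices (6): [v_1,v_4,v_7], [v_1,v_4,v_9], [v_1,v_5,v_7], [v_1,v_5,v_9], [v_4,v_7,v_9], [v_5,v_7,v_9]

Hence C_0 ≅ Z^10, C_1 ≅ Z^14, C_2 ≅ Z^6.

The boundary map ∂_1: C_1 → C_0 maps an edge to its endpoints' difference, ∂[p,q] = q − p. For instance
  ∂[v_5,v_7] = [v_7] − [v_5].
This gives a 10×14 integer matrix of rank 8; reducing to Smith normal form yields diagonal entries (1,1,1,1,1,1,1,1).

∂_2: C_2 → C_1 maps a triangle to the signed sum of its edges. For instance
  ∂[v_1,v_5,v_7] = [v_5,v_7] − [v_1,v_7] + [v_1,v_5],
  ∂[v_4,v_7,v_9] = [v_7,v_9] − [v_4,v_9] + [v_4,v_7].
This gives a 14×6 integer matrix of rank 5; reducing to Smith normal form yields diagonal entries (1,1,1,1,1).

From H_k ≅ ker(∂_k) / im(∂_{k+1}) we obtain:

  H_0: rank C_0 − rank ∂_1 = 10 − 8 = 2, and the invariant factors of ∂_1 are all 1, so H_0 = Z^2.
  H_1: rank ker ∂_1 − rank ∂_2 = (14 − 8) − 5 = 1, and the invariant factors of ∂_2 are all 1, so H_1 = Z.
  H_2: rank ker ∂_2 − rank ∂_3 = (6 − 5) − 0 = 1, and there is no ∂_3, so H_2 = Z.

As a check, the Euler characteristic is 10 − 14 + 6 = 2, which agrees with 2 − 1 + 1 = 2.
(K is a triangulation of the disjoint union of the 2-sphere S^2 and the circle S^1.)

H_0 = Z^2,  H_1 = Z,  H_2 = Z.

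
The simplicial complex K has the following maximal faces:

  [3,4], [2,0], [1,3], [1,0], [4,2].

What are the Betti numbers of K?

We work with the vertex ordering 0 < 1 < 2 < 3 < 4. The simplices of K, each written with vertices in increasing order, are:

  0-simplices (5): [0], [1], [2], [3], [4]
  1-simplices (5): [0,1], [0,2], [1,3], [2,4], [3,4]

so the chain groups are C_0 ≅ Z^5, C_1 ≅ Z^5.

∂_1: C_1 → C_0 sends each edge [p,q] (with p < q) to q − p.
This gives a 5×5 integer matrix of rank 4; reducing to Smith normal form yields diagonal entries (1,1,1,1).

From H_k ≅ ker(∂_k) / im(∂_{k+1}) we obtain:

  H_0: rank C_0 − rank ∂_1 = 5 − 4 = 1, and the invariant factors of ∂_1 are all 1, so H_0 = Z.
  H_1: rank ker ∂_1 − rank ∂_2 = (5 − 4) − 0 = 1, and there is no ∂_2, so H_1 = Z.

(K is a triangulation of the circle S^1.)

Hence the Betti numbers are b_0 = 1, b_1 = 1.

b_0 = 1, b_1 = 1.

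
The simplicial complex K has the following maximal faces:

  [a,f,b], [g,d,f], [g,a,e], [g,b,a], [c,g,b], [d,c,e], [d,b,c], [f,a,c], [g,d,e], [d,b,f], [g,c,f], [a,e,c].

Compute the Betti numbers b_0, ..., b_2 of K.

We work with the vertex ordering a < b < c < d < e < f < g. The simplices of K, each written with vertices in increasing order, are:

  0-simplices (7): a, b, c, d, e, f, g
  1-simplices (18): ab, ac, ae, af, ag, bc, bd, bf, bg, cd, ce, cf, cg, de, df, dg, eg, fg
  2-simplices (12): abf, abg, ace, acf, aeg, bcd, bcg, bdf, cde, cfg, deg, dfg

so the chain groups are C_0 ≅ Z^7, C_1 ≅ Z^18, C_2 ≅ Z^12.

Boundary ∂_1: C_1 → C_0 sends each edge [p,q] (with p < q) to q − p.
This gives a 7×18 integer matrix of rank 6; reducing to Smith normal form yields diagonal entries (1,1,1,1,1,1).

The boundary map ∂_2: C_2 → C_1 acts by ∂[p,q,r] = [q,r] − [p,r] + [p,q]. For instance
  ∂abf = bf − af + ab,
  ∂abg = bg − ag + ab.
This gives a 18×12 integer matrix of rank 12; reducing to Smith normal form yields diagonal entries (1,1,1,1,1,1,1,1,1,1,1,2).

From H_k ≅ ker(∂_k) / im(∂_{k+1}) we obtain:

  H_0: rank C_0 − rank ∂_1 = 7 − 6 = 1, and the invariant factors of ∂_1 are all 1, so H_0 ≅ Z.
  H_1: rank ker ∂_1 − rank ∂_2 = (18 − 6) − 12 = 0, and ∂_2 has invariant factor 2 > 1, so H_1 ≅ Z/2.
  H_2: rank ker ∂_2 − rank ∂_3 = (12 − 12) − 0 = 0, and there is no ∂_3, so H_2 ≅ 0.

As a check, the Euler characteristic is 7 − 18 + 12 = 1, which agrees with 1 − 0 + 0 = 1.
(K is a triangulation of the real projective plane RP^2.)

Hence the Betti numbers are b_0 = 1, b_1 = 0, b_2 = 0.

b_0 = 1, b_1 = 0, b_2 = 0.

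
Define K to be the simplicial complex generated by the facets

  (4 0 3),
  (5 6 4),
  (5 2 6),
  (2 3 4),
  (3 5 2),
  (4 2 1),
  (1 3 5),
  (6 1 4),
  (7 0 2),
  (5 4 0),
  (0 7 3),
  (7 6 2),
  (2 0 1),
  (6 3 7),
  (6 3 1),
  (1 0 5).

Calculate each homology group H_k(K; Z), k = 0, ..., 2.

H_0 = Z,  H_1 = Z^2,  H_2 = Z.

Fix the vertex order 0 < 1 < 2 < 3 < 4 < 5 < 6 < 7 and write every simplex with vertices in increasing order. Then dim K = 2 and the simplices of K are:

  0-simplices (8): [0], [1], [2], [3], [4], [5], [6], [7]
  1-simplices (24): (24 of them)
  2-simplices (16): [0,1,2], [0,1,5], [0,2,7], [0,3,4], [0,3,7], [0,4,5], [1,2,4], [1,3,5], [1,3,6], [1,4,6], [2,3,4], [2,3,5], [2,5,6], [2,6,7], [3,6,7], [4,5,6]

Hence C_0 ≅ Z^8, C_1 ≅ Z^24, C_2 ≅ Z^16.

Boundary ∂_1: C_1 → C_0 is given by ∂[p,q] = [q] − [p]. For instance
  ∂[1,2] = [2] − [1].
This gives a 8×24 integer matrix of rank 7; reducing to Smith normal form yields diagonal entries (1,1,1,1,1,1,1).

∂_2: C_2 → C_1 acts by ∂[p,q,r] = [q,r] − [p,r] + [p,q]. For instance
  ∂[4,5,6] = [5,6] − [4,6] + [4,5],
  ∂[3,6,7] = [6,7] − [3,7] + [3,6].
The 24×16 boundary matrix has rank 15 and Smith normal form diag(1,1,1,1,1,1,1,1,1,1,1,1,1,1,1).

Computing H_k = (kernel of ∂_k) / (image of ∂_{k+1}):

  H_0: rank C_0 − rank ∂_1 = 8 − 7 = 1, and the invariant factors of ∂_1 are all 1, so H_0 ≅ Z.
  H_1: rank ker ∂_1 − rank ∂_2 = (24 − 7) − 15 = 2, and the invariant factors of ∂_2 are all 1, so H_1 ≅ Z^2.
  H_2: rank ker ∂_2 − rank ∂_3 = (16 − 15) − 0 = 1, and there is no ∂_3, so H_2 ≅ Z.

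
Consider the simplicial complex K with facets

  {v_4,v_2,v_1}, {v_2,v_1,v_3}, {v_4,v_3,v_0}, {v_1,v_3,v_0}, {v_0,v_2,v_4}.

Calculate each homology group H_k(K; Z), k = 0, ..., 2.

Order the vertices as v_0 < v_1 < v_2 < v_3 < v_4. Listing each simplex with vertices in this order, K has dimension 2 with simplices:

  0-simplices (5): [v_0], [v_1], [v_2], [v_3], [v_4]
  1-simplices (10): [v_0,v_1], [v_0,v_2], [v_0,v_3], [v_0,v_4], [v_1,v_2], [v_1,v_3], [v_1,v_4], [v_2,v_3], [v_2,v_4], [v_3,v_4]
  2-simplices (5): [v_0,v_1,v_3], [v_0,v_2,v_4], [v_0,v_3,v_4], [v_1,v_2,v_3], [v_1,v_2,v_4]

giving chain groups C_0 ≅ Z^5, C_1 ≅ Z^10, C_2 ≅ Z^5.

The boundary map ∂_1: C_1 → C_0 is given by ∂[p,q] = [q] − [p]. For instance
  ∂[v_2,v_3] = [v_3] − [v_2].
As a 5×10 matrix over Z this has rank 4, with invariant factors (1,1,1,1).

The boundary map ∂_2: C_2 → C_1 sends each 2-simplex [p,q,r] to [q,r] − [p,r] + [p,q]. For instance
  ∂[v_0,v_3,v_4] = [v_3,v_4] − [v_0,v_4] + [v_0,v_3],
  ∂[v_1,v_2,v_4] = [v_2,v_4] − [v_1,v_4] + [v_1,v_2].
This gives a 10×5 integer matrix of rank 5; reducing to Smith normal form yields diagonal entries (1,1,1,1,1).

From H_k ≅ ker(∂_k) / im(∂_{k+1}) we obtain:

  H_0: rank C_0 − rank ∂_1 = 5 − 4 = 1, and the invariant factors of ∂_1 are all 1, so H_0 = Z.
  H_1: rank ker ∂_1 − rank ∂_2 = (10 − 4) − 5 = 1, and the invariant factors of ∂_2 are all 1, so H_1 = Z.
  H_2: rank ker ∂_2 − rank ∂_3 = (5 − 5) − 0 = 0, and there is no ∂_3, so H_2 = 0.

(K is a triangulation of the Möbius band.)

H_0 = Z,  H_1 = Z,  H_2 = 0.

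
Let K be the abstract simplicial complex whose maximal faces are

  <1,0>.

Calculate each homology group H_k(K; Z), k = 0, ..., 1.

H_0 = Z,  H_1 = 0.

We work with the vertex ordering 0 < 1. The simplices of K, each written with vertices in increasing order, are:

  0-simplices (2): [0], [1]
  1-simplices (1): [0,1]

Hence C_0 ≅ Z^2, C_1 ≅ Z^1.

∂_1: C_1 → C_0 is given by ∂[p,q] = [q] − [p]. For instance
  ∂[0,1] = [1] − [0].
As a 2×1 matrix over Z this has rank 1, with invariant factors (1).

Now H_k = ker ∂_k / im ∂_{k+1}, so:

  H_0: rank C_0 − rank ∂_1 = 2 − 1 = 1, and the invariant factors of ∂_1 are all 1, so H_0 = Z.
  H_1: rank ker ∂_1 − rank ∂_2 = (1 − 1) − 0 = 0, and there is no ∂_2, so H_1 = 0.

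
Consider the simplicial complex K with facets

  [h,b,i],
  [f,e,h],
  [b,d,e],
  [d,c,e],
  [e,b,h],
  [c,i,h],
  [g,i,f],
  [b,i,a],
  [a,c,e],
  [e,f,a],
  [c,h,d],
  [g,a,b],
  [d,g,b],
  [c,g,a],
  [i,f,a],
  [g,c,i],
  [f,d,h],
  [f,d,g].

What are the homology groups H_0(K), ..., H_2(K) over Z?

H_0 = Z,  H_1 = Z ⊕ Z_2,  H_2 = 0.

Fix the vertex order a < b < c < d < e < f < g < h < i and write every simplex with vertices in increasing order. Then dim K = 2 and the simplices of K are:

  0-simplices (9): a, b, c, d, e, f, g, h, i
  1-simplices (27): ab, ac, ae, af, ag, ai, bd, be, bg, bh, bi, cd, ce, cg, ch, ci, de, df, dg, dh, ef, eh, fg, fh, fi, gi, hi
  2-simplices (18): abg, abi, ace, acg, aef, afi, bde, bdg, beh, bhi, cde, cdh, cgi, chi, dfg, dfh, efh, fgi

Hence C_0 ≅ Z^9, C_1 ≅ Z^27, C_2 ≅ Z^18.

Boundary ∂_1: C_1 → C_0 sends each edge [p,q] (with p < q) to q − p.
This gives a 9×27 integer matrix of rank 8; reducing to Smith normal form yields diagonal entries (1,1,1,1,1,1,1,1).

∂_2: C_2 → C_1 maps a triangle to the signed sum of its edges. For instance
  ∂cdh = dh − ch + cd,
  ∂bhi = hi − bi + bh.
The 27×18 boundary matrix has rank 18 and Smith normal form diag(1,1,1,1,1,1,1,1,1,1,1,1,1,1,1,1,1,2).

Reading off H_k = ker ∂_k / im ∂_{k+1}:

  H_0: rank C_0 − rank ∂_1 = 9 − 8 = 1, and the invariant factors of ∂_1 are all 1, so H_0 ≅ Z.
  H_1: rank ker ∂_1 − rank ∂_2 = (27 − 8) − 18 = 1, and ∂_2 has invariant factor 2 > 1, so H_1 ≅ Z ⊕ Z_2.
  H_2: rank ker ∂_2 − rank ∂_3 = (18 − 18) − 0 = 0, and there is no ∂_3, so H_2 ≅ 0.

(K is a triangulation of the Klein bottle.)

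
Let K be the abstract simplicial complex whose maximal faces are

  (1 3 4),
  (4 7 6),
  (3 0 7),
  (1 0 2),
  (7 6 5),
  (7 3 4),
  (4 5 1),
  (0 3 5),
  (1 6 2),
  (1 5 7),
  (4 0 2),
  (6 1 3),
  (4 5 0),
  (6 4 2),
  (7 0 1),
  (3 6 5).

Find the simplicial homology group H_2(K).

K has 8 vertices, 24 edges, 16 triangles.
rank ∂_2 = 15, rank ∂_3 = 0 ⇒ b_2 = 16 − 15 − 0 = 1. So H_2 ≅ Z.

H_2 = Z.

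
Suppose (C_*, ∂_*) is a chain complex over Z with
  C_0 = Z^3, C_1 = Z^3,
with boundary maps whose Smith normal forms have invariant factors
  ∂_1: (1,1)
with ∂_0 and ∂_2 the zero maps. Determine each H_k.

H_0: b_0 = 3 − 0 − 2 = 1; torsion from ∂_1 factors > 1: none. So H_0 = Z.
H_1: b_1 = 3 − 2 − 0 = 1; torsion from ∂_2 factors > 1: none. So H_1 = Z.

H_0 = Z,  H_1 = Z.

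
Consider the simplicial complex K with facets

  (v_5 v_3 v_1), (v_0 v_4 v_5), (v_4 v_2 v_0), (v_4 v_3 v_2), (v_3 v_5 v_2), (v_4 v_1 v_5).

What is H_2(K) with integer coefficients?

H_2 ≅ 0.

Order the vertices as v_0 < v_1 < v_2 < v_3 < v_4 < v_5. Listing each simplex with vertices in this order, K has dimension 2 with simplices:

  0-simplices (6): [v_0], [v_1], [v_2], [v_3], [v_4], [v_5]
  1-simplices (12): [v_0,v_2], [v_0,v_4], [v_0,v_5], [v_1,v_3], [v_1,v_4], [v_1,v_5], [v_2,v_3], [v_2,v_4], [v_2,v_5], [v_3,v_4], [v_3,v_5], [v_4,v_5]
  2-simplices (6): [v_0,v_2,v_4], [v_0,v_4,v_5], [v_1,v_3,v_5], [v_1,v_4,v_5], [v_2,v_3,v_4], [v_2,v_3,v_5]

so the chain groups are C_0 ≅ Z^6, C_1 ≅ Z^12, C_2 ≅ Z^6.

∂_1: C_1 → C_0 maps an edge to its endpoints' difference, ∂[p,q] = q − p.
The resulting 6×12 matrix has rank 5, and its Smith normal form has invariant factors (1,1,1,1,1).

Boundary ∂_2: C_2 → C_1 maps a triangle to the signed sum of its edges. For instance
  ∂[v_1,v_3,v_5] = [v_3,v_5] − [v_1,v_5] + [v_1,v_3],
  ∂[v_0,v_2,v_4] = [v_2,v_4] − [v_0,v_4] + [v_0,v_2].
As a 12×6 matrix over Z this has rank 6, with invariant factors (1,1,1,1,1,1).

Computing H_k = (kernel of ∂_k) / (image of ∂_{k+1}):

  H_2: rank ker ∂_2 − rank ∂_3 = (6 − 6) − 0 = 0, and there is no ∂_3, so H_2 ≅ 0.

(K is a triangulation of the cylinder S^1 x I.)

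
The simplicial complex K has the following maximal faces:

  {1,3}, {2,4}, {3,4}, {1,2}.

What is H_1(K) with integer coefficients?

H_1 ≅ Z.

Take the total order 1 < 2 < 3 < 4 on the vertex set. Then K (dimension 1) consists of the simplices:

  0-simplices (4): [1], [2], [3], [4]
  1-simplices (4): [1,2], [1,3], [2,4], [3,4]

so the chain groups are C_0 ≅ Z^4, C_1 ≅ Z^4.

∂_1: C_1 → C_0 is given by ∂[p,q] = [q] − [p]. For instance
  ∂[1,3] = [3] − [1].
This gives a 4×4 integer matrix of rank 3; reducing to Smith normal form yields diagonal entries (1,1,1).

Computing H_k = (kernel of ∂_k) / (image of ∂_{k+1}):

  H_1: rank ker ∂_1 − rank ∂_2 = (4 − 3) − 0 = 1, and there is no ∂_2, so H_1 ≅ Z.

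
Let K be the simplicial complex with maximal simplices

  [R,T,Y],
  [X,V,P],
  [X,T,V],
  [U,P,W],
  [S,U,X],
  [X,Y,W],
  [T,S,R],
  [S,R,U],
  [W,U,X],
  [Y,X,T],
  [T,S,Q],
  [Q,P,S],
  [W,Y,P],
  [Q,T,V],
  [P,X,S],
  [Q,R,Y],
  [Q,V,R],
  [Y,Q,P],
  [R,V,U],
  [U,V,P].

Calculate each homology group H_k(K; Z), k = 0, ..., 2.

Order the vertices as P < Q < R < S < T < U < V < W < X < Y. Listing each simplex with vertices in this order, K has dimension 2 with simplices:

  0-simplices (10): P, Q, R, S, T, U, V, W, X, Y
  1-simplices (30): PQ, PS, PU, PV, PW, PX, PY, QR, QS, QT, QV, QY, RS, RT, RU, RV, RY, ST, SU, SX, TV, TX, TY, UV, UW, UX, VX, WX, WY, XY
  2-simplices (20): PQS, PQY, PSX, PUV, PUW, PVX, PWY, QRV, QRY, QST, QTV, RST, RSU, RTY, RUV, SUX, TVX, TXY, UWX, WXY

so the chain groups are C_0 ≅ Z^10, C_1 ≅ Z^30, C_2 ≅ Z^20.

The boundary map ∂_1: C_1 → C_0 is given by ∂[p,q] = [q] − [p]. For instance
  ∂UX = X − U.
As a 10×30 matrix over Z this has rank 9, with invariant factors (1,1,1,1,1,1,1,1,1).

Boundary ∂_2: C_2 → C_1 maps a triangle to the signed sum of its edges. For instance
  ∂PQY = QY − PY + PQ,
  ∂QRY = RY − QY + QR.
This gives a 30×20 integer matrix of rank 20; reducing to Smith normal form yields diagonal entries (1,1,1,1,1,1,1,1,1,1,1,1,1,1,1,1,1,1,1,2).

Computing H_k = (kernel of ∂_k) / (image of ∂_{k+1}):

  H_0: rank C_0 − rank ∂_1 = 10 − 9 = 1, and the invariant factors of ∂_1 are all 1, so H_0 = Z.
  H_1: rank ker ∂_1 − rank ∂_2 = (30 − 9) − 20 = 1, and ∂_2 has invariant factor 2 > 1, so H_1 = Z ⊕ Z_2.
  H_2: rank ker ∂_2 − rank ∂_3 = (20 − 20) − 0 = 0, and there is no ∂_3, so H_2 = 0.

As a check, the Euler characteristic is 10 − 30 + 20 = 0, which agrees with 1 − 1 + 0 = 0.
(K is a triangulation of the Klein bottle.)

H_0 ≅ Z,  H_1 ≅ Z ⊕ Z_2,  H_2 = 0.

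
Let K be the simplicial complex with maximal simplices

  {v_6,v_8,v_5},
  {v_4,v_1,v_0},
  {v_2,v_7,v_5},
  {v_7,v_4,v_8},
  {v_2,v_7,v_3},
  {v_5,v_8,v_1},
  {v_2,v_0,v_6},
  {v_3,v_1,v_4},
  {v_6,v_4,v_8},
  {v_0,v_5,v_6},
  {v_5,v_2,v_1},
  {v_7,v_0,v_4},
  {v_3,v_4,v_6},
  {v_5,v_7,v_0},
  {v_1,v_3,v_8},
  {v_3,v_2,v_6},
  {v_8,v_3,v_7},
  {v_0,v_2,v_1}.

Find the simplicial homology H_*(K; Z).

Take the total order v_0 < v_1 < v_2 < v_3 < v_4 < v_5 < v_6 < v_7 < v_8 on the vertex set. Then K (dimension 2) consists of the simplices:

  0-simplices (9): [v_0], [v_1], [v_2], [v_3], [v_4], [v_5], [v_6], [v_7], [v_8]
  1-simplices (27): (27 of them)
  2-simplices (18): (18 of them)

Hence C_0 ≅ Z^9, C_1 ≅ Z^27, C_2 ≅ Z^18.

Boundary ∂_1: C_1 → C_0 is given by ∂[p,q] = [q] − [p]. For instance
  ∂[v_7,v_8] = [v_8] − [v_7].
As a 9×27 matrix over Z this has rank 8, with invariant factors (1,1,1,1,1,1,1,1).

The boundary map ∂_2: C_2 → C_1 maps a triangle to the signed sum of its edges. For instance
  ∂[v_1,v_3,v_8] = [v_3,v_8] − [v_1,v_8] + [v_1,v_3],
  ∂[v_1,v_5,v_8] = [v_5,v_8] − [v_1,v_8] + [v_1,v_5].
As a 27×18 matrix over Z this has rank 18, with invariant factors (1,1,1,1,1,1,1,1,1,1,1,1,1,1,1,1,1,2).

From H_k ≅ ker(∂_k) / im(∂_{k+1}) we obtain:

  H_0: rank C_0 − rank ∂_1 = 9 − 8 = 1, and the invariant factors of ∂_1 are all 1, so H_0 ≅ Z.
  H_1: rank ker ∂_1 − rank ∂_2 = (27 − 8) − 18 = 1, and ∂_2 has invariant factor 2 > 1, so H_1 ≅ Z ⊕ Z/2.
  H_2: rank ker ∂_2 − rank ∂_3 = (18 − 18) − 0 = 0, and there is no ∂_3, so H_2 ≅ 0.

H_0 ≅ Z,  H_1 ≅ Z ⊕ Z/2,  H_2 = 0.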